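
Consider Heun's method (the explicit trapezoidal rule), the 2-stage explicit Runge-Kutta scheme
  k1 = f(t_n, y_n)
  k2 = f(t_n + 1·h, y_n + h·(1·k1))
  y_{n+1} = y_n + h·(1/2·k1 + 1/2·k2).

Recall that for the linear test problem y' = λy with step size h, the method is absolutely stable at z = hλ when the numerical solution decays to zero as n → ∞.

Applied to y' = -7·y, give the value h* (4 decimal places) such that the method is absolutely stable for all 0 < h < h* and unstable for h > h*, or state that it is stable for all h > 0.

(-2.0000,0); λ=-7 ⇒ h* = 0.2857.

Test eqn y'=λy, z=hλ:
  order 2, 2-stage ⇒ R(z)=1+z+z^2/2
  (e.g. R(-1.8)=0.82000, |R|=0.82000)

Find x<0 with |R(x)|<1.
x=-1.8: |R|=0.8200
|R(-1.99)|=0.9900 |R(-1.66)|=0.7178 |R(-0.69)|=0.5481
Bisect:
  x_lo=-2.5854 |R|=1.7567  x_hi=-0.2542 |R|=0.7781
  mid=-1.41978 |R|=0.58811 →hi
  mid=-2.00259 |R|=1.00259 →lo
  mid=-1.71118 |R|=0.75289 →hi
  mid=-1.85688 |R|=0.86713 →hi
  mid=-1.92974 |R|=0.93220 →hi
  mid=-1.96616 |R|=0.96673 →hi
  mid=-1.98437 |R|=0.98450 →hi
  ...
  [-2.00003,-1.99988] ⇒ x*=-2.0000
Stable set (-2.0000, 0).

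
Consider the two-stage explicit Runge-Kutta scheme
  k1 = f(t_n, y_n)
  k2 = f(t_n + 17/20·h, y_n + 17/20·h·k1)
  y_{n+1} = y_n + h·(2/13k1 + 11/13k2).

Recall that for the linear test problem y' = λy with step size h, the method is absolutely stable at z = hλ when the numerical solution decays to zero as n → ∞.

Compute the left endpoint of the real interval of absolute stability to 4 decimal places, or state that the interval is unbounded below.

left endpoint -1.3904.

On y'=λy, z=hλ:
  k1=λy_n ⇒ h·k1=z·y_n;  k2=λ(1+17/20z)y_n ⇒ h·k2=z(1+17/20z)y_n
  y_{n+1}/y_n = 1 + 2/13z + 11/13z(1+17/20z) = 1 + z + 187/260z²
  R(z) = 1 + z + 187/260z².

Solve |R(x)|<1 on ℝ⁻.
x=-1.54: |R|=1.1657
R=1: x+187/260x²=0 ⇒ x=−260/187=-1.3904; min R=1−1/(4·187/260)=0.6524>−1
Confirm numerically:
  x=-1.277: |R|=0.89587 <1
  x=-1.204: |R|=0.83861 <1
  x=-1.045: |R|=0.74042 <1
  x=-0.787: |R|=0.65847 <1
  x=-1.952: |R|=1.78849 >1
  x=-1.775: |R|=1.49103 >1
  x=-1.539: |R|=1.16451 >1
Stable set (-1.3904, 0).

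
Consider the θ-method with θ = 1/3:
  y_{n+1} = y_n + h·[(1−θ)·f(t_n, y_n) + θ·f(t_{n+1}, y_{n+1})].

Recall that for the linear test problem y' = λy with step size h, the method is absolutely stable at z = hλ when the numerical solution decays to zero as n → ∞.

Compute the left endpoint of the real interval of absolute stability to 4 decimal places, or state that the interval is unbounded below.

With y'=λy (z=hλ):
  y_{n+1} = y_n + z·[2/3·y_n + 1/3·y_{n+1}] ⇒ (1 − 1/3z)y_{n+1} = (1 + 2/3z)y_n
  R(z) = (1 + 2/3z)/(1 − 1/3z).

Find x<0 with |R(x)|<1.
x=-1.71: |R|=0.0892
R=−1: 1+2/3x = −1+1/3x ⇒ -1/3x=2 ⇒ x=2/(-1/3)=-6.0000
Confirm numerically:
  x=-5.411: |R|=0.92997 <1
  x=-5.170: |R|=0.89841 <1
  x=-3.520: |R|=0.61963 <1
  x=-2.791: |R|=0.44586 <1
  x=-6.101: |R|=1.01110 >1
  x=-6.075: |R|=1.00826 >1
Interval (-6.0000, 0).

left endpoint -6.0000.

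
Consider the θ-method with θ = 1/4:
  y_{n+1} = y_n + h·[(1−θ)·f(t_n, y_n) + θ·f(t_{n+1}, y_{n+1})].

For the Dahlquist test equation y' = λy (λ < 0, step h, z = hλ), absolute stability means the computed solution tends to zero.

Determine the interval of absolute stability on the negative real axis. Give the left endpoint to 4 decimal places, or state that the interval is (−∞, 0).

(-4.0000, 0).

Set f=λy, z=hλ:
  y_{n+1} = y_n + z·[3/4·y_n + 1/4·y_{n+1}] ⇒ (1 − 1/4z)y_{n+1} = (1 + 3/4z)y_n
  ⇒ R(z) = (1 + 3/4z)/(1 − 1/4z).

Solve |R(x)|<1 on ℝ⁻.
x=-1.78: |R|=0.2318
R=−1: 1+3/4x = −1+1/4x ⇒ -1/2x=2 ⇒ x=2/(-1/2)=-4.0000
Confirm numerically:
  x=-3.812: |R|=0.95187 <1
  x=-2.860: |R|=0.66764 <1
  x=-2.427: |R|=0.51050 <1
  x=-2.022: |R|=0.34308 <1
  x=-4.428: |R|=1.10157 >1
  x=-4.274: |R|=1.06623 >1
Stable set (-4.0000, 0).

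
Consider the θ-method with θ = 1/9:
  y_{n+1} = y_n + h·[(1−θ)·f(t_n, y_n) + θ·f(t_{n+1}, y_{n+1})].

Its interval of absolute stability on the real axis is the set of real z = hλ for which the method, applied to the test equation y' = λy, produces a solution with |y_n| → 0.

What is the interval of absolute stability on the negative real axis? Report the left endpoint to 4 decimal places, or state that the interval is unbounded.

Test eqn y'=λy, z=hλ:
  y_{n+1} = y_n + z·[8/9·y_n + 1/9·y_{n+1}] ⇒ (1 − 1/9z)y_{n+1} = (1 + 8/9z)y_n
  Hence R(z) = (1 + 8/9z)/(1 − 1/9z).

Need |R(x)|<1, x<0.
x=-1.24: |R|=0.0898
R=−1: 1+8/9x = −1+1/9x ⇒ -7/9x=2 ⇒ x=2/(-7/9)=-2.5714
Confirm numerically:
  x=-2.481: |R|=0.94487 <1
  x=-2.431: |R|=0.91401 <1
  x=-2.080: |R|=0.68953 <1
  x=-1.595: |R|=0.35488 <1
  x=-3.004: |R|=1.25225 >1
  x=-2.929: |R|=1.20982 >1
  x=-2.848: |R|=1.16340 >1
So |R|<1 on (-2.5714, 0).

z∈(-2.5714,0).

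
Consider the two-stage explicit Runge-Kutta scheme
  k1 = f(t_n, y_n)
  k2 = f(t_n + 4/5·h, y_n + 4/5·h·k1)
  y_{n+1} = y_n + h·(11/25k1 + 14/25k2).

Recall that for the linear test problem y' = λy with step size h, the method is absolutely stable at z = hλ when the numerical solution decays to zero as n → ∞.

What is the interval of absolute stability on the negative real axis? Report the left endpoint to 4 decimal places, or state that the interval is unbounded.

(-2.2321, 0).

On y'=λy, z=hλ:
  k1=λy_n ⇒ h·k1=z·y_n;  k2=λ(1+4/5z)y_n ⇒ h·k2=z(1+4/5z)y_n
  y_{n+1}/y_n = 1 + 11/25z + 14/25z(1+4/5z) = 1 + z + 56/125z²
  Hence R(z) = 1 + z + 56/125z².

Boundary: |R(x)|=1, x<0.
x=-0.7: |R|=0.5195
R=1: x+56/125x²=0 ⇒ x=−125/56=-2.2321; min R=1−1/(4·56/125)=0.4420>−1
Confirm numerically:
  x=-1.524: |R|=0.51651 <1
  x=-1.276: |R|=0.45342 <1
  x=-1.223: |R|=0.44709 <1
  x=-2.815: |R|=1.73505 >1
  x=-2.638: |R|=1.47965 >1
Stable set (-2.2321, 0).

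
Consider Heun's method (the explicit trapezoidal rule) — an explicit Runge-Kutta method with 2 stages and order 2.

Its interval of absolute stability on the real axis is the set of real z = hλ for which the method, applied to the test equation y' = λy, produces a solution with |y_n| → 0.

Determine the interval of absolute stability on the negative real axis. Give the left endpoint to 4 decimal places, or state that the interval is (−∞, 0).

With y'=λy (z=hλ):
  order 2, 2-stage ⇒ R(z)=1+z+z^2/2
  (e.g. R(-1.46)=0.60580, |R|=0.60580)

Solve |R(x)|<1 on ℝ⁻.
x=-1.46: |R|=0.6058
|R(-2.09)|=1.0940 |R(-1.2)|=0.5200 |R(-0.63)|=0.5684
Bisect:
  x_lo=-2.7466 |R|=2.0253  x_hi=-0.0786 |R|=0.9245
  mid=-1.41262 |R|=0.58513 →hi
  mid=-2.07962 |R|=1.08279 →lo
  mid=-1.74612 |R|=0.77835 →hi
  mid=-1.91287 |R|=0.91666 →hi
  mid=-1.99624 |R|=0.99625 →hi
  mid=-2.03793 |R|=1.03865 →lo
  mid=-2.01709 |R|=1.01723 →lo
  mid=-2.00666 |R|=1.00669 →lo
  ...
  [-2.00015,-1.99999] ⇒ x*=-2.0000
Interval (-2.0000, 0).

(-2.0000, 0).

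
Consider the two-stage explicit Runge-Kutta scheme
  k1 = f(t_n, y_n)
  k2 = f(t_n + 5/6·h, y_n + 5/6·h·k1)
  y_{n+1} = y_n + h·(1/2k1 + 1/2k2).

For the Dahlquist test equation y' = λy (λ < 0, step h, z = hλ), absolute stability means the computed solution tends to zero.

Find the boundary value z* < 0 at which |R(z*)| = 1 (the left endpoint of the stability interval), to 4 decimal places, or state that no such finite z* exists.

Test eqn y'=λy, z=hλ:
  k1=λy_n ⇒ h·k1=z·y_n;  k2=λ(1+5/6z)y_n ⇒ h·k2=z(1+5/6z)y_n
  y_{n+1}/y_n = 1 + 1/2z + 1/2z(1+5/6z) = 1 + z + 5/12z²
  Hence R(z) = 1 + z + 5/12z².

Find x<0 with |R(x)|<1.
x=-1.04: |R|=0.4107
R=1: x+5/12x²=0 ⇒ x=−12/5=-2.4000; min R=1−1/(4·5/12)=0.4000>−1
Confirm numerically:
  x=-1.704: |R|=0.50584 <1
  x=-1.699: |R|=0.50375 <1
  x=-1.628: |R|=0.47633 <1
  x=-2.751: |R|=1.40233 >1
  x=-2.691: |R|=1.32628 >1
  x=-2.535: |R|=1.14259 >1
Interval (-2.4000, 0).

left endpoint -2.4000.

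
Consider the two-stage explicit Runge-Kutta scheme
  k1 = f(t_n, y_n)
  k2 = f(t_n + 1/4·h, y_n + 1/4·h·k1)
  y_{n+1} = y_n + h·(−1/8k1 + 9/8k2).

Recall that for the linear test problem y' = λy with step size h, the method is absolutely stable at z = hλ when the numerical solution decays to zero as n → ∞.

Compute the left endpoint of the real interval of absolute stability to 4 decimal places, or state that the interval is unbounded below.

Test eqn y'=λy, z=hλ:
  k1=λy_n ⇒ h·k1=z·y_n;  k2=λ(1+1/4z)y_n ⇒ h·k2=z(1+1/4z)y_n
  y_{n+1}/y_n = 1 − 1/8z + 9/8z(1+1/4z) = 1 + z + 9/32z²
  Hence R(z) = 1 + z + 9/32z².

Need |R(x)|<1, x<0.
x=-0.64: |R|=0.4752
R=1: x+9/32x²=0 ⇒ x=−32/9=-3.5556; min R=1−1/(4·9/32)=0.1111>−1
Confirm numerically:
  x=-2.934: |R|=0.48710 <1
  x=-2.513: |R|=0.26314 <1
  x=-2.245: |R|=0.17251 <1
  x=-3.883: |R|=1.35760 >1
  x=-3.741: |R|=1.19512 >1
So |R|<1 on (-3.5556, 0).

left endpoint -3.5556.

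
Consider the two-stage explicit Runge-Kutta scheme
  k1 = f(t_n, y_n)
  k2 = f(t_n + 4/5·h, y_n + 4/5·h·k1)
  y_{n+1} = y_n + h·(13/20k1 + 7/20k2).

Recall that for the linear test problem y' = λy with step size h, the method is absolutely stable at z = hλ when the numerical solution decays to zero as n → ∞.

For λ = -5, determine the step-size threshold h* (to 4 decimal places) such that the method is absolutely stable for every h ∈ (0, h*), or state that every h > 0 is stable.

(-3.5714,0); λ=-5 ⇒ h* = (25/7)/5 = 0.7143.

Test eqn y'=λy, z=hλ:
  k1=λy_n ⇒ h·k1=z·y_n;  k2=λ(1+4/5z)y_n ⇒ h·k2=z(1+4/5z)y_n
  y_{n+1}/y_n = 1 + 13/20z + 7/20z(1+4/5z) = 1 + z + 7/25z²
  R(z) = 1 + z + 7/25z².

Boundary: |R(x)|=1, x<0.
x=-1.31: |R|=0.1705
R=1: x+7/25x²=0 ⇒ x=−25/7=-3.5714; min R=1−1/(4·7/25)=0.1071>−1
Confirm numerically:
  x=-3.319: |R|=0.76541 <1
  x=-1.956: |R|=0.11526 <1
  x=-1.506: |R|=0.12905 <1
  x=-4.153: |R|=1.67627 >1
  x=-3.895: |R|=1.35289 >1
  x=-3.602: |R|=1.03083 >1
Interval (-3.5714, 0).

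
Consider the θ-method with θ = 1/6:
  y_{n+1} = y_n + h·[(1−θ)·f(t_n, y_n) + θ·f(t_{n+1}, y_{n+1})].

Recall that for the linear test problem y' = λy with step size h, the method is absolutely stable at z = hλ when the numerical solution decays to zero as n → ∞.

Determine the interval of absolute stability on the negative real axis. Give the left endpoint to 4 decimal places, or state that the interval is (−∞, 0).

Set f=λy, z=hλ:
  y_{n+1} = y_n + z·[5/6·y_n + 1/6·y_{n+1}] ⇒ (1 − 1/6z)y_{n+1} = (1 + 5/6z)y_n
  so R(z) = (1 + 5/6z)/(1 − 1/6z).

Boundary: |R(x)|=1, x<0.
x=-1.18: |R|=0.0139
R=−1: 1+5/6x = −1+1/6x ⇒ -2/3x=2 ⇒ x=2/(-2/3)=-3.0000
Confirm numerically:
  x=-2.770: |R|=0.89510 <1
  x=-1.914: |R|=0.45110 <1
  x=-1.632: |R|=0.28302 <1
  x=-1.391: |R|=0.12921 <1
  x=-3.398: |R|=1.16940 >1
  x=-3.381: |R|=1.16246 >1
Interval (-3.0000, 0).

(-3.0000, 0).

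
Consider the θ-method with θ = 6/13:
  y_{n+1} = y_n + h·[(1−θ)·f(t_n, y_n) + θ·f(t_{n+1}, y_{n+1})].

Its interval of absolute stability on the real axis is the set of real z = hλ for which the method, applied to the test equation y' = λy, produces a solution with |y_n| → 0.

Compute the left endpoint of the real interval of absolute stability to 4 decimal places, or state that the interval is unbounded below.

Test eqn y'=λy, z=hλ:
  y_{n+1} = y_n + z·[7/13·y_n + 6/13·y_{n+1}] ⇒ (1 − 6/13z)y_{n+1} = (1 + 7/13z)y_n
  so R(z) = (1 + 7/13z)/(1 − 6/13z).

Solve |R(x)|<1 on ℝ⁻.
x=-1.4: |R|=0.1495
R=−1: 1+7/13x = −1+6/13x ⇒ -1/13x=2 ⇒ x=2/(-1/13)=-26.0000
Confirm numerically:
  x=-23.245: |R|=0.98193 <1
  x=-18.171: |R|=0.93584 <1
  x=-14.218: |R|=0.88015 <1
  x=-12.149: |R|=0.83874 <1
  x=-26.573: |R|=1.00332 >1
  x=-26.253: |R|=1.00148 >1
Stable set (-26.0000, 0).

z* = -26.0000.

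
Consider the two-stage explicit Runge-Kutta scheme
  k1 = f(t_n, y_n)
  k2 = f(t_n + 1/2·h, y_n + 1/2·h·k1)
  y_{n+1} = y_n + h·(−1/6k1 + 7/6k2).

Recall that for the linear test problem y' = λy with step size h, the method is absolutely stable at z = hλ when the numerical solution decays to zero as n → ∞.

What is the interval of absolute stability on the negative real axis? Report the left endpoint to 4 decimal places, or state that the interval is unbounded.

z∈(-1.7143,0).

Test eqn y'=λy, z=hλ:
  k1=λy_n ⇒ h·k1=z·y_n;  k2=λ(1+1/2z)y_n ⇒ h·k2=z(1+1/2z)y_n
  y_{n+1}/y_n = 1 − 1/6z + 7/6z(1+1/2z) = 1 + z + 7/12z²
  R(z) = 1 + z + 7/12z².

Solve |R(x)|<1 on ℝ⁻.
x=-1.79: |R|=1.0791
R=1: x+7/12x²=0 ⇒ x=−12/7=-1.7143; min R=1−1/(4·7/12)=0.5714>−1
Confirm numerically:
  x=-1.633: |R|=0.92257 <1
  x=-1.526: |R|=0.83239 <1
  x=-1.250: |R|=0.66146 <1
  x=-1.044: |R|=0.59180 <1
  x=-2.233: |R|=1.67567 >1
  x=-2.091: |R|=1.45950 >1
Interval (-1.7143, 0).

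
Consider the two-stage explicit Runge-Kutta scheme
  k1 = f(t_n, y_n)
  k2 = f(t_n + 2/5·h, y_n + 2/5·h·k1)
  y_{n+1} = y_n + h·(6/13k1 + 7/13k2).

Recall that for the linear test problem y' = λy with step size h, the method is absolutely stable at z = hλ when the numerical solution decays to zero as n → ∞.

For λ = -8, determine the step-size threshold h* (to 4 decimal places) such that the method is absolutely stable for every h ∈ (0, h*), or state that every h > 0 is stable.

On y'=λy, z=hλ:
  k1=λy_n ⇒ h·k1=z·y_n;  k2=λ(1+2/5z)y_n ⇒ h·k2=z(1+2/5z)y_n
  y_{n+1}/y_n = 1 + 6/13z + 7/13z(1+2/5z) = 1 + z + 14/65z²
  R(z) = 1 + z + 14/65z².

Solve |R(x)|<1 on ℝ⁻.
x=-0.47: |R|=0.5776
R=1: x+14/65x²=0 ⇒ x=−65/14=-4.6429; min R=1−1/(4·14/65)=-0.1607>−1
Confirm numerically:
  x=-3.433: |R|=0.10541 <1
  x=-3.087: |R|=0.03448 <1
  x=-2.538: |R|=0.15061 <1
  x=-1.955: |R|=0.13179 <1
  x=-5.055: |R|=1.44873 >1
  x=-4.927: |R|=1.30153 >1
  x=-4.782: |R|=1.14331 >1
Interval (-4.6429, 0).

(-4.6429,0); λ=-8 ⇒ h* = (65/14)/8 = 0.5804.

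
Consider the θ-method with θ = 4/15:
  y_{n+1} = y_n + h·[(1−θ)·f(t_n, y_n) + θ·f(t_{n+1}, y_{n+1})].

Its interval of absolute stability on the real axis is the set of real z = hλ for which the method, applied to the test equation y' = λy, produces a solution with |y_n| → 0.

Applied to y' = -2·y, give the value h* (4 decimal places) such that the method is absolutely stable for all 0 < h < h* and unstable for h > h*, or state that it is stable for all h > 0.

With y'=λy (z=hλ):
  y_{n+1} = y_n + z·[11/15·y_n + 4/15·y_{n+1}] ⇒ (1 − 4/15z)y_{n+1} = (1 + 11/15z)y_n
  Hence R(z) = (1 + 11/15z)/(1 − 4/15z).

Solve |R(x)|<1 on ℝ⁻.
x=-0.49: |R|=0.5666
R=−1: 1+11/15x = −1+4/15x ⇒ -7/15x=2 ⇒ x=2/(-7/15)=-4.2857
Confirm numerically:
  x=-2.579: |R|=0.52809 <1
  x=-2.572: |R|=0.52562 <1
  x=-1.980: |R|=0.29581 <1
  x=-4.783: |R|=1.10199 >1
  x=-4.651: |R|=1.07609 >1
  x=-4.555: |R|=1.05674 >1
Interval (-4.2857, 0).

(-4.2857,0); λ=-2 ⇒ h* = (30/7)/2 = 2.1429.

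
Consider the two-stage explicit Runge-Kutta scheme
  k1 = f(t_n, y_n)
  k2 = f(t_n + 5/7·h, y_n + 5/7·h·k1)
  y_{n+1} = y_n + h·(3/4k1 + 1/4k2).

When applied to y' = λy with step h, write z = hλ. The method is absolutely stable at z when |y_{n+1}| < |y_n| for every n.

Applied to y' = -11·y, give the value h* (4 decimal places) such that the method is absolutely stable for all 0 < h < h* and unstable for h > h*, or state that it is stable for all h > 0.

Set f=λy, z=hλ:
  k1=λy_n ⇒ h·k1=z·y_n;  k2=λ(1+5/7z)y_n ⇒ h·k2=z(1+5/7z)y_n
  y_{n+1}/y_n = 1 + 3/4z + 1/4z(1+5/7z) = 1 + z + 5/28z²
  ⇒ R(z) = 1 + z + 5/28z².

Find x<0 with |R(x)|<1.
x=-1.15: |R|=0.0862
R=1: x+5/28x²=0 ⇒ x=−28/5=-5.6000; min R=1−1/(4·5/28)=-0.4000>−1
Confirm numerically:
  x=-5.469: |R|=0.87206 <1
  x=-4.785: |R|=0.30361 <1
  x=-3.726: |R|=0.24688 <1
  x=-6.087: |R|=1.52935 >1
  x=-5.820: |R|=1.22864 >1
Stable set (-5.6000, 0).

(-5.6000,0); λ=-11 ⇒ h* = (28/5)/11 = 0.5091.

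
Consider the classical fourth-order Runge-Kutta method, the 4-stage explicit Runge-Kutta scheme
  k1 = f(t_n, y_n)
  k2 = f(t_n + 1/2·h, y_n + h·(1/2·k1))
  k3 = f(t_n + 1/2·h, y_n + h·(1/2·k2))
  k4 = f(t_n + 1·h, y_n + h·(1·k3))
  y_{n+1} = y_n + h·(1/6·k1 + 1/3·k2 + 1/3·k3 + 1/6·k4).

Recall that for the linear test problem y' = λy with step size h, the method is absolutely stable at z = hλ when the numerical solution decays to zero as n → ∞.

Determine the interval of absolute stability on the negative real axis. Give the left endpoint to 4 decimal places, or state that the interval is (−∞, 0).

z∈(-2.7853,0).

On y'=λy, z=hλ:
  order 4, 4-stage ⇒ R(z)=1+z+z^2/2+z^3/6+z^4/24
  (e.g. R(-1.25)=0.30745, |R|=0.30745)

Solve |R(x)|<1 on ℝ⁻.
x=-1.25: |R|=0.3075
|R(-1.93)|=0.3124 |R(-1.77)|=0.2812 |R(-0.99)|=0.3784
Bisect:
  x_lo=-3.1506 |R|=1.7057  x_hi=-0.0735 |R|=0.9291
  mid=-1.61205 |R|=0.27048 →hi
  mid=-2.38132 |R|=0.54326 →hi
  mid=-2.76595 |R|=0.97123 →hi
  mid=-2.95827 |R|=1.29369 →lo
  mid=-2.86211 |R|=1.12213 →lo
  mid=-2.81403 |R|=1.04420 →lo
  mid=-2.78999 |R|=1.00711 →lo
  mid=-2.77797 |R|=0.98902 →hi
  mid=-2.78398 |R|=0.99802 →hi
  ...
  [-2.78530,-2.78511] ⇒ x*=-2.7853
Interval (-2.7853, 0).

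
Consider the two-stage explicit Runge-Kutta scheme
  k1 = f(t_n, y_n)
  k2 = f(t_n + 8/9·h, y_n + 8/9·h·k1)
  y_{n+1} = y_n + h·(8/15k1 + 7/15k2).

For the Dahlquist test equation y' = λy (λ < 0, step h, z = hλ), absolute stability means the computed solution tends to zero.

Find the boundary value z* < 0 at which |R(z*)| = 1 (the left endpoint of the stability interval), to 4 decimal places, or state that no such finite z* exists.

left endpoint -2.4107.

With y'=λy (z=hλ):
  k1=λy_n ⇒ h·k1=z·y_n;  k2=λ(1+8/9z)y_n ⇒ h·k2=z(1+8/9z)y_n
  y_{n+1}/y_n = 1 + 8/15z + 7/15z(1+8/9z) = 1 + z + 56/135z²
  ⇒ R(z) = 1 + z + 56/135z².

Boundary: |R(x)|=1, x<0.
x=-0.45: |R|=0.6340
R=1: x+56/135x²=0 ⇒ x=−135/56=-2.4107; min R=1−1/(4·56/135)=0.3973>−1
Confirm numerically:
  x=-2.010: |R|=0.66589 <1
  x=-1.428: |R|=0.41788 <1
  x=-1.130: |R|=0.39968 <1
  x=-1.022: |R|=0.41127 <1
  x=-2.875: |R|=1.55370 >1
  x=-2.691: |R|=1.31287 >1
Interval (-2.4107, 0).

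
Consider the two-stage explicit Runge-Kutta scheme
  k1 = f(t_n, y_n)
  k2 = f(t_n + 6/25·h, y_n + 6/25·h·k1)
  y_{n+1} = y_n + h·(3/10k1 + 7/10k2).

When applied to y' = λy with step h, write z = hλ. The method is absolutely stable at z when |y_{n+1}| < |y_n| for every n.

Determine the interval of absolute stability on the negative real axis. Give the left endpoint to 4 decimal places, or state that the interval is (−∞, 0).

z∈(-5.9524,0).

On y'=λy, z=hλ:
  k1=λy_n ⇒ h·k1=z·y_n;  k2=λ(1+6/25z)y_n ⇒ h·k2=z(1+6/25z)y_n
  y_{n+1}/y_n = 1 + 3/10z + 7/10z(1+6/25z) = 1 + z + 21/125z²
  so R(z) = 1 + z + 21/125z².

Solve |R(x)|<1 on ℝ⁻.
x=-1.63: |R|=0.1836
R=1: x+21/125x²=0 ⇒ x=−125/21=-5.9524; min R=1−1/(4·21/125)=-0.4881>−1
Confirm numerically:
  x=-5.881: |R|=0.92948 <1
  x=-5.557: |R|=0.63088 <1
  x=-3.823: |R|=0.36762 <1
  x=-2.569: |R|=0.46024 <1
  x=-6.507: |R|=1.60630 >1
  x=-6.248: |R|=1.31030 >1
So |R|<1 on (-5.9524, 0).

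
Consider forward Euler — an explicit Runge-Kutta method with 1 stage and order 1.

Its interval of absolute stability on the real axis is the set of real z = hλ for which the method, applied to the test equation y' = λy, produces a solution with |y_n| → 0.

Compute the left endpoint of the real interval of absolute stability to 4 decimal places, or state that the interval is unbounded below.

Set f=λy, z=hλ:
  order 1, 1-stage ⇒ R(z)=1+z
  (e.g. R(-0.46)=0.54000, |R|=0.54000)

Solve |R(x)|<1 on ℝ⁻.
x=-0.46: |R|=0.5400
|R(-1.87)|=0.8700 |R(-1.75)|=0.7500 |R(-0.64)|=0.3600
Bisect:
  x_lo=-2.6879 |R|=1.6879  x_hi=-0.3848 |R|=0.6152
  mid=-1.53637 |R|=0.53637 →hi
  mid=-2.11215 |R|=1.11215 →lo
  mid=-1.82426 |R|=0.82426 →hi
  mid=-1.96821 |R|=0.96821 →hi
  mid=-2.04018 |R|=1.04018 →lo
  mid=-2.00419 |R|=1.00419 →lo
  mid=-1.98620 |R|=0.98620 →hi
  ...
  [-2.00012,-1.99998] ⇒ x*=-2.0000
Stable set (-2.0000, 0).

z* = -2.0000.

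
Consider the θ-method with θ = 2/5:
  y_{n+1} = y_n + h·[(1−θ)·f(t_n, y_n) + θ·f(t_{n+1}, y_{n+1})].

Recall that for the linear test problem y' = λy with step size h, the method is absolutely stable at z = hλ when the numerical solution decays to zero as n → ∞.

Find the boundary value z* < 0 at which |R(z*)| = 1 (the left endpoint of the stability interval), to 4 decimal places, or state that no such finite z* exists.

Set f=λy, z=hλ:
  y_{n+1} = y_n + z·[3/5·y_n + 2/5·y_{n+1}] ⇒ (1 − 2/5z)y_{n+1} = (1 + 3/5z)y_n
  R(z) = (1 + 3/5z)/(1 − 2/5z).

Need |R(x)|<1, x<0.
x=-1.16: |R|=0.2077
R=−1: 1+3/5x = −1+2/5x ⇒ -1/5x=2 ⇒ x=2/(-1/5)=-10.0000
Confirm numerically:
  x=-8.286: |R|=0.92055 <1
  x=-6.215: |R|=0.78285 <1
  x=-4.976: |R|=0.66399 <1
  x=-10.536: |R|=1.02056 >1
  x=-10.123: |R|=1.00487 >1
  x=-10.112: |R|=1.00444 >1
Interval (-10.0000, 0).

z* = -10.0000.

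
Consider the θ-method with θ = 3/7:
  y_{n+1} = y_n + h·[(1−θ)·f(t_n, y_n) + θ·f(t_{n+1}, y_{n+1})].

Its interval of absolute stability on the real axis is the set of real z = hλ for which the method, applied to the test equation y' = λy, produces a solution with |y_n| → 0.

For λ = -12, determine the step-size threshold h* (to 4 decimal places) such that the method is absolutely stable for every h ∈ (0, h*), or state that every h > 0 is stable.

Test eqn y'=λy, z=hλ:
  y_{n+1} = y_n + z·[4/7·y_n + 3/7·y_{n+1}] ⇒ (1 − 3/7z)y_{n+1} = (1 + 4/7z)y_n
  so R(z) = (1 + 4/7z)/(1 − 3/7z).

Need |R(x)|<1, x<0.
x=-0.41: |R|=0.6513
R=−1: 1+4/7x = −1+3/7x ⇒ -1/7x=2 ⇒ x=2/(-1/7)=-14.0000
Confirm numerically:
  x=-8.055: |R|=0.80924 <1
  x=-7.752: |R|=0.79350 <1
  x=-7.045: |R|=0.75280 <1
  x=-14.322: |R|=1.00644 >1
  x=-14.283: |R|=1.00568 >1
Stable set (-14.0000, 0).

(-14.0000,0); λ=-12 ⇒ h* = (14)/12 = 1.1667.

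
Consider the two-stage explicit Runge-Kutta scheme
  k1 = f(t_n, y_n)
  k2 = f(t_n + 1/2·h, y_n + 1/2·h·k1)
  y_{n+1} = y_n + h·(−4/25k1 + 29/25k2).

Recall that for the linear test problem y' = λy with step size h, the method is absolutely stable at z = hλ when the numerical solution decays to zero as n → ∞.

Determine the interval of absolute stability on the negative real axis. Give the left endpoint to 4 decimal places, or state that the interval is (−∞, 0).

(-1.7241, 0).

With y'=λy (z=hλ):
  k1=λy_n ⇒ h·k1=z·y_n;  k2=λ(1+1/2z)y_n ⇒ h·k2=z(1+1/2z)y_n
  y_{n+1}/y_n = 1 − 4/25z + 29/25z(1+1/2z) = 1 + z + 29/50z²
  R(z) = 1 + z + 29/50z².

Find x<0 with |R(x)|<1.
x=-0.91: |R|=0.5703
R=1: x+29/50x²=0 ⇒ x=−50/29=-1.7241; min R=1−1/(4·29/50)=0.5690>−1
Confirm numerically:
  x=-1.140: |R|=0.61377 <1
  x=-1.085: |R|=0.59779 <1
  x=-0.702: |R|=0.58383 <1
  x=-2.227: |R|=1.64953 >1
  x=-1.972: |R|=1.28349 >1
  x=-1.870: |R|=1.15820 >1
So |R|<1 on (-1.7241, 0).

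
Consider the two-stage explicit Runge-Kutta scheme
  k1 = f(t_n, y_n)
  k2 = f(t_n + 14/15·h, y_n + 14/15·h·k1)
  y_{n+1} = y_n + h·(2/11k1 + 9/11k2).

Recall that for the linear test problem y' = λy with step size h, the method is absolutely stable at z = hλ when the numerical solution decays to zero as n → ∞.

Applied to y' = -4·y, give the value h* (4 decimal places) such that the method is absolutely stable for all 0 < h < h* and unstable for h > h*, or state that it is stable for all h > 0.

(-1.3095,0); λ=-4 ⇒ h* = (55/42)/4 = 0.3274.

With y'=λy (z=hλ):
  k1=λy_n ⇒ h·k1=z·y_n;  k2=λ(1+14/15z)y_n ⇒ h·k2=z(1+14/15z)y_n
  y_{n+1}/y_n = 1 + 2/11z + 9/11z(1+14/15z) = 1 + z + 42/55z²
  Hence R(z) = 1 + z + 42/55z².

Find x<0 with |R(x)|<1.
x=-1.26: |R|=0.9523
R=1: x+42/55x²=0 ⇒ x=−55/42=-1.3095; min R=1−1/(4·42/55)=0.6726>−1
Confirm numerically:
  x=-1.131: |R|=0.84581 <1
  x=-1.086: |R|=0.81463 <1
  x=-0.817: |R|=0.69272 <1
  x=-1.849: |R|=1.76172 >1
  x=-1.695: |R|=1.49895 >1
Stable set (-1.3095, 0).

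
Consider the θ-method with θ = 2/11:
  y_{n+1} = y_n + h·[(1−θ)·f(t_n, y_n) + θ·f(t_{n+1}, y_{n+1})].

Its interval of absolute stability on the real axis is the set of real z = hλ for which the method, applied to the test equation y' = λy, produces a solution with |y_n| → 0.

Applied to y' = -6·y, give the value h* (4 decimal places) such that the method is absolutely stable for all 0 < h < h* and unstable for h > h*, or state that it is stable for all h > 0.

(-3.1429,0); λ=-6 ⇒ h* = (22/7)/6 = 0.5238.

With y'=λy (z=hλ):
  y_{n+1} = y_n + z·[9/11·y_n + 2/11·y_{n+1}] ⇒ (1 − 2/11z)y_{n+1} = (1 + 9/11z)y_n
  ⇒ R(z) = (1 + 9/11z)/(1 − 2/11z).

Boundary: |R(x)|=1, x<0.
x=-0.44: |R|=0.5926
R=−1: 1+9/11x = −1+2/11x ⇒ -7/11x=2 ⇒ x=2/(-7/11)=-3.1429
Confirm numerically:
  x=-2.883: |R|=0.89151 <1
  x=-2.205: |R|=0.57398 <1
  x=-1.314: |R|=0.06061 <1
  x=-3.579: |R|=1.16814 >1
  x=-3.504: |R|=1.14038 >1
  x=-3.230: |R|=1.03494 >1
Interval (-3.1429, 0).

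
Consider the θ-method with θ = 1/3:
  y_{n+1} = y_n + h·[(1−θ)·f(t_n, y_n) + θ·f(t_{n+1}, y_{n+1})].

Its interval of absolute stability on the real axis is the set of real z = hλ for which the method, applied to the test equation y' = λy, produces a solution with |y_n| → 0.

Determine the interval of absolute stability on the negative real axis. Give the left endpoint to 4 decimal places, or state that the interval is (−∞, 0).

Set f=λy, z=hλ:
  y_{n+1} = y_n + z·[2/3·y_n + 1/3·y_{n+1}] ⇒ (1 − 1/3z)y_{n+1} = (1 + 2/3z)y_n
  R(z) = (1 + 2/3z)/(1 − 1/3z).

Find x<0 with |R(x)|<1.
x=-1.09: |R|=0.2005
R=−1: 1+2/3x = −1+1/3x ⇒ -1/3x=2 ⇒ x=2/(-1/3)=-6.0000
Confirm numerically:
  x=-5.765: |R|=0.97319 <1
  x=-4.288: |R|=0.76509 <1
  x=-2.876: |R|=0.46835 <1
  x=-2.654: |R|=0.40821 <1
  x=-6.557: |R|=1.05828 >1
  x=-6.230: |R|=1.02492 >1
  x=-6.073: |R|=1.00805 >1
Interval (-6.0000, 0).

(-6.0000, 0).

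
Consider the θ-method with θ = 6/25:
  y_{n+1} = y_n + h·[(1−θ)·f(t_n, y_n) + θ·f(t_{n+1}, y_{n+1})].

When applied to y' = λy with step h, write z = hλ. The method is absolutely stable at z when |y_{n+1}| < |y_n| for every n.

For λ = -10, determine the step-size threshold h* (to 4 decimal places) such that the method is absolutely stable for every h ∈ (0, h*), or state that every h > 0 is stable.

(-3.8462,0); λ=-10 ⇒ h* = (50/13)/10 = 0.3846.

Set f=λy, z=hλ:
  y_{n+1} = y_n + z·[19/25·y_n + 6/25·y_{n+1}] ⇒ (1 − 6/25z)y_{n+1} = (1 + 19/25z)y_n
  so R(z) = (1 + 19/25z)/(1 − 6/25z).

Boundary: |R(x)|=1, x<0.
x=-1.69: |R|=0.2023
R=−1: 1+19/25x = −1+6/25x ⇒ -13/25x=2 ⇒ x=2/(-13/25)=-3.8462
Confirm numerically:
  x=-3.210: |R|=0.81315 <1
  x=-2.589: |R|=0.59681 <1
  x=-1.727: |R|=0.22094 <1
  x=-1.555: |R|=0.13239 <1
  x=-4.234: |R|=1.10003 >1
  x=-4.133: |R|=1.07488 >1
So |R|<1 on (-3.8462, 0).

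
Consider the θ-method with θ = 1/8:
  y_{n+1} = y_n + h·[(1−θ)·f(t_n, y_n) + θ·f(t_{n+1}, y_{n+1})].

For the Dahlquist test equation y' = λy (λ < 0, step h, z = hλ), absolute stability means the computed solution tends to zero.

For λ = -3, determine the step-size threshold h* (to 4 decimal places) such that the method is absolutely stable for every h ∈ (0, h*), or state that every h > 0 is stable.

Set f=λy, z=hλ:
  y_{n+1} = y_n + z·[7/8·y_n + 1/8·y_{n+1}] ⇒ (1 − 1/8z)y_{n+1} = (1 + 7/8z)y_n
  Hence R(z) = (1 + 7/8z)/(1 − 1/8z).

Boundary: |R(x)|=1, x<0.
x=-0.38: |R|=0.6372
R=−1: 1+7/8x = −1+1/8x ⇒ -3/4x=2 ⇒ x=2/(-3/4)=-2.6667
Confirm numerically:
  x=-2.520: |R|=0.91635 <1
  x=-1.572: |R|=0.31383 <1
  x=-1.378: |R|=0.17552 <1
  x=-3.213: |R|=1.29234 >1
  x=-3.199: |R|=1.28520 >1
  x=-2.983: |R|=1.17281 >1
So |R|<1 on (-2.6667, 0).

(-2.6667,0); λ=-3 ⇒ h* = (8/3)/3 = 0.8889.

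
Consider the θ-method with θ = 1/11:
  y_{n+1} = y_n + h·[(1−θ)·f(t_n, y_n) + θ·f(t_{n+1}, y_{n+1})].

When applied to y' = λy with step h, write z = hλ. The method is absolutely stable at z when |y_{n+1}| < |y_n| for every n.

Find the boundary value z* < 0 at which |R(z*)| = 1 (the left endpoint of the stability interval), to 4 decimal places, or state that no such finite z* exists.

With y'=λy (z=hλ):
  y_{n+1} = y_n + z·[10/11·y_n + 1/11·y_{n+1}] ⇒ (1 − 1/11z)y_{n+1} = (1 + 10/11z)y_n
  so R(z) = (1 + 10/11z)/(1 − 1/11z).

Solve |R(x)|<1 on ℝ⁻.
x=-0.76: |R|=0.2891
R=−1: 1+10/11x = −1+1/11x ⇒ -9/11x=2 ⇒ x=2/(-9/11)=-2.4444
Confirm numerically:
  x=-2.160: |R|=0.80547 <1
  x=-1.832: |R|=0.57045 <1
  x=-1.313: |R|=0.17299 <1
  x=-3.022: |R|=1.37070 >1
  x=-2.508: |R|=1.04235 >1
  x=-2.467: |R|=1.01507 >1
So |R|<1 on (-2.4444, 0).

left endpoint -2.4444.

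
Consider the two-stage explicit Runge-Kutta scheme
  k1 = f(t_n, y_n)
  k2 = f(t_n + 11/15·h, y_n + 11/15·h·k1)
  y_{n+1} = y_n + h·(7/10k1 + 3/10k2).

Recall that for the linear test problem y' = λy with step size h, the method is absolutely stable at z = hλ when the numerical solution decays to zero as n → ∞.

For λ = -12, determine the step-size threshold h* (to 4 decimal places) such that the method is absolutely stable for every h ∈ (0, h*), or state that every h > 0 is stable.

(-4.5455,0); λ=-12 ⇒ h* = (50/11)/12 = 0.3788.

On y'=λy, z=hλ:
  k1=λy_n ⇒ h·k1=z·y_n;  k2=λ(1+11/15z)y_n ⇒ h·k2=z(1+11/15z)y_n
  y_{n+1}/y_n = 1 + 7/10z + 3/10z(1+11/15z) = 1 + z + 11/50z²
  Hence R(z) = 1 + z + 11/50z².

Find x<0 with |R(x)|<1.
x=-1.2: |R|=0.1168
R=1: x+11/50x²=0 ⇒ x=−50/11=-4.5455; min R=1−1/(4·11/50)=-0.1364>−1
Confirm numerically:
  x=-4.494: |R|=0.94913 <1
  x=-4.365: |R|=0.82671 <1
  x=-2.133: |R|=0.13207 <1
  x=-4.987: |R|=1.48444 >1
  x=-4.841: |R|=1.31476 >1
  x=-4.748: |R|=1.21157 >1
Stable set (-4.5455, 0).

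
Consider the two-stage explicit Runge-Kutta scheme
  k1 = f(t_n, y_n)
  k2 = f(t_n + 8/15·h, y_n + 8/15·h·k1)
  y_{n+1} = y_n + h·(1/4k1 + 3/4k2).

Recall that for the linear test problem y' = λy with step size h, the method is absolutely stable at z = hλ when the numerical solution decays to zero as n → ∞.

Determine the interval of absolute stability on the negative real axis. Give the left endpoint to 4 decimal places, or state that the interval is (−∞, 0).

Test eqn y'=λy, z=hλ:
  k1=λy_n ⇒ h·k1=z·y_n;  k2=λ(1+8/15z)y_n ⇒ h·k2=z(1+8/15z)y_n
  y_{n+1}/y_n = 1 + 1/4z + 3/4z(1+8/15z) = 1 + z + 2/5z²
  so R(z) = 1 + z + 2/5z².

Need |R(x)|<1, x<0.
x=-1.09: |R|=0.3852
R=1: x+2/5x²=0 ⇒ x=−5/2=-2.5000; min R=1−1/(4·2/5)=0.3750>−1
Confirm numerically:
  x=-2.051: |R|=0.63164 <1
  x=-1.606: |R|=0.42569 <1
  x=-1.438: |R|=0.38914 <1
  x=-1.060: |R|=0.38944 <1
  x=-2.969: |R|=1.55698 >1
  x=-2.685: |R|=1.19869 >1
So |R|<1 on (-2.5000, 0).

(-2.5000, 0).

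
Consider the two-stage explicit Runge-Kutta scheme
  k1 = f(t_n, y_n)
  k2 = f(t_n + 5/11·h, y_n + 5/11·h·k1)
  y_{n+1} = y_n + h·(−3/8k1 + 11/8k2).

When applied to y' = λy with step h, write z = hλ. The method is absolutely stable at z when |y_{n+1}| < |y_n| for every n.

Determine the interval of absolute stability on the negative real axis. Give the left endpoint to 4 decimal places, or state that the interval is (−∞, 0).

With y'=λy (z=hλ):
  k1=λy_n ⇒ h·k1=z·y_n;  k2=λ(1+5/11z)y_n ⇒ h·k2=z(1+5/11z)y_n
  y_{n+1}/y_n = 1 − 3/8z + 11/8z(1+5/11z) = 1 + z + 5/8z²
  so R(z) = 1 + z + 5/8z².

Need |R(x)|<1, x<0.
x=-0.78: |R|=0.6002
R=1: x+5/8x²=0 ⇒ x=−8/5=-1.6000; min R=1−1/(4·5/8)=0.6000>−1
Confirm numerically:
  x=-1.251: |R|=0.72713 <1
  x=-1.171: |R|=0.68603 <1
  x=-0.742: |R|=0.60210 <1
  x=-1.919: |R|=1.38260 >1
  x=-1.812: |R|=1.24009 >1
Interval (-1.6000, 0).

z∈(-1.6000,0).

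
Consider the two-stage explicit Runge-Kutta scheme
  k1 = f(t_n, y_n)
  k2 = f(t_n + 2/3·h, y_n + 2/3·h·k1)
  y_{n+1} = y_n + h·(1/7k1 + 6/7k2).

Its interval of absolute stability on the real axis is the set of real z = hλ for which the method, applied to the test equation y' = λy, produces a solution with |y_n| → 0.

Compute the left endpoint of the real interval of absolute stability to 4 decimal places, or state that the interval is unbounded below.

left endpoint -1.7500.

Set f=λy, z=hλ:
  k1=λy_n ⇒ h·k1=z·y_n;  k2=λ(1+2/3z)y_n ⇒ h·k2=z(1+2/3z)y_n
  y_{n+1}/y_n = 1 + 1/7z + 6/7z(1+2/3z) = 1 + z + 4/7z²
  Hence R(z) = 1 + z + 4/7z².

Boundary: |R(x)|=1, x<0.
x=-1.29: |R|=0.6609
R=1: x+4/7x²=0 ⇒ x=−7/4=-1.7500; min R=1−1/(4·4/7)=0.5625>−1
Confirm numerically:
  x=-1.634: |R|=0.89169 <1
  x=-1.477: |R|=0.76959 <1
  x=-1.276: |R|=0.65439 <1
  x=-1.076: |R|=0.58559 <1
  x=-2.346: |R|=1.79898 >1
  x=-2.276: |R|=1.68410 >1
  x=-2.002: |R|=1.28829 >1
Stable set (-1.7500, 0).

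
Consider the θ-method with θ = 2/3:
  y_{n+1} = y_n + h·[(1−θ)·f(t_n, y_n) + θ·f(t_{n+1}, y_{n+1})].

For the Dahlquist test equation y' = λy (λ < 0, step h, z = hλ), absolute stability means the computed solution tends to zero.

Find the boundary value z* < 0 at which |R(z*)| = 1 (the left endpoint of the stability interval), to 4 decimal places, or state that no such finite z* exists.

unbounded; (−∞, 0).

Test eqn y'=λy, z=hλ:
  y_{n+1} = y_n + z·[1/3·y_n + 2/3·y_{n+1}] ⇒ (1 − 2/3z)y_{n+1} = (1 + 1/3z)y_n
  Hence R(z) = (1 + 1/3z)/(1 − 2/3z).

Boundary: |R(x)|=1, x<0.
x=-1.49: |R|=0.2525
x=-2: |R|=0.1429
x=-10: |R|=0.3043
x=-100: |R|=0.4778
θ=2/3≥1/2 ⇒ |1+1/3x|<|1−2/3x| ∀x<0 ⇒ interval (−∞,0).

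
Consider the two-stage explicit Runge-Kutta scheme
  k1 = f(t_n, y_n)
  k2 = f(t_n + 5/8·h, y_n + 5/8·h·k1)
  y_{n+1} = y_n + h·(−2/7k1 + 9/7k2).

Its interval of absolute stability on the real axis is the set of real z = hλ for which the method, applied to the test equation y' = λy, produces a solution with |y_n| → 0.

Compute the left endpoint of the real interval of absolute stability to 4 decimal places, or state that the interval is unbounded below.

On y'=λy, z=hλ:
  k1=λy_n ⇒ h·k1=z·y_n;  k2=λ(1+5/8z)y_n ⇒ h·k2=z(1+5/8z)y_n
  y_{n+1}/y_n = 1 − 2/7z + 9/7z(1+5/8z) = 1 + z + 45/56z²
  so R(z) = 1 + z + 45/56z².

Need |R(x)|<1, x<0.
x=-1.14: |R|=0.9043
R=1: x+45/56x²=0 ⇒ x=−56/45=-1.2444; min R=1−1/(4·45/56)=0.6889>−1
Confirm numerically:
  x=-0.903: |R|=0.75224 <1
  x=-0.894: |R|=0.74824 <1
  x=-0.704: |R|=0.69426 <1
  x=-1.579: |R|=1.42450 >1
  x=-1.424: |R|=1.20546 >1
  x=-1.296: |R|=1.05369 >1
Stable set (-1.2444, 0).

z* = -1.2444.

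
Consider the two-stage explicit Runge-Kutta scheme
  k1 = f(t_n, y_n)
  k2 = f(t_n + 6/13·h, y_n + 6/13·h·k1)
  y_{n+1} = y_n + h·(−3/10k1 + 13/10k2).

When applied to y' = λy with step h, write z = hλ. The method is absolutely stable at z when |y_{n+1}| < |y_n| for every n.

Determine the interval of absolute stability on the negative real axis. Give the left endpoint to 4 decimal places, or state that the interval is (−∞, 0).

On y'=λy, z=hλ:
  k1=λy_n ⇒ h·k1=z·y_n;  k2=λ(1+6/13z)y_n ⇒ h·k2=z(1+6/13z)y_n
  y_{n+1}/y_n = 1 − 3/10z + 13/10z(1+6/13z) = 1 + z + 3/5z²
  Hence R(z) = 1 + z + 3/5z².

Boundary: |R(x)|=1, x<0.
x=-1.26: |R|=0.6926
R=1: x+3/5x²=0 ⇒ x=−5/3=-1.6667; min R=1−1/(4·3/5)=0.5833>−1
Confirm numerically:
  x=-1.586: |R|=0.92324 <1
  x=-1.217: |R|=0.67165 <1
  x=-0.833: |R|=0.58333 <1
  x=-2.221: |R|=1.73870 >1
  x=-1.967: |R|=1.35445 >1
  x=-1.767: |R|=1.10637 >1
Interval (-1.6667, 0).

(-1.6667, 0).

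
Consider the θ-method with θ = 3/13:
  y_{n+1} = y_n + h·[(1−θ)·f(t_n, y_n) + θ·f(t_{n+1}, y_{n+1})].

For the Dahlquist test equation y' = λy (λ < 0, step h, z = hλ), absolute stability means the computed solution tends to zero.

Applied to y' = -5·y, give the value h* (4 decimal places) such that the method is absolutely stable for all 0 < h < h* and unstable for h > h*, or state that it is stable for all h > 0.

(-3.7143,0); λ=-5 ⇒ h* = (26/7)/5 = 0.7429.

Test eqn y'=λy, z=hλ:
  y_{n+1} = y_n + z·[10/13·y_n + 3/13·y_{n+1}] ⇒ (1 − 3/13z)y_{n+1} = (1 + 10/13z)y_n
  Hence R(z) = (1 + 10/13z)/(1 − 3/13z).

Need |R(x)|<1, x<0.
x=-0.72: |R|=0.3826
R=−1: 1+10/13x = −1+3/13x ⇒ -7/13x=2 ⇒ x=2/(-7/13)=-3.7143
Confirm numerically:
  x=-2.468: |R|=0.57244 <1
  x=-1.871: |R|=0.30677 <1
  x=-1.858: |R|=0.30042 <1
  x=-4.047: |R|=1.09264 >1
  x=-3.954: |R|=1.06749 >1
  x=-3.824: |R|=1.03138 >1
Stable set (-3.7143, 0).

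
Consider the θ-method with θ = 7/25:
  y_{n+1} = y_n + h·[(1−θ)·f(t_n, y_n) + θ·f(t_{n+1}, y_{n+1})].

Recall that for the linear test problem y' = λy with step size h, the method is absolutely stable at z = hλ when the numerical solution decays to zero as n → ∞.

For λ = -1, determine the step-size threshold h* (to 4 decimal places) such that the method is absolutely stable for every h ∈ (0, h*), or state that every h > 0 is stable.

(-4.5455,0); λ=-1 ⇒ h* = (50/11)/1 = 4.5455.

On y'=λy, z=hλ:
  y_{n+1} = y_n + z·[18/25·y_n + 7/25·y_{n+1}] ⇒ (1 − 7/25z)y_{n+1} = (1 + 18/25z)y_n
  so R(z) = (1 + 18/25z)/(1 − 7/25z).

Find x<0 with |R(x)|<1.
x=-1.46: |R|=0.0363
R=−1: 1+18/25x = −1+7/25x ⇒ -11/25x=2 ⇒ x=2/(-11/25)=-4.5455
Confirm numerically:
  x=-4.362: |R|=0.96366 <1
  x=-3.155: |R|=0.67516 <1
  x=-2.934: |R|=0.61074 <1
  x=-2.485: |R|=0.46539 <1
  x=-5.100: |R|=1.10049 >1
  x=-4.782: |R|=1.04450 >1
So |R|<1 on (-4.5455, 0).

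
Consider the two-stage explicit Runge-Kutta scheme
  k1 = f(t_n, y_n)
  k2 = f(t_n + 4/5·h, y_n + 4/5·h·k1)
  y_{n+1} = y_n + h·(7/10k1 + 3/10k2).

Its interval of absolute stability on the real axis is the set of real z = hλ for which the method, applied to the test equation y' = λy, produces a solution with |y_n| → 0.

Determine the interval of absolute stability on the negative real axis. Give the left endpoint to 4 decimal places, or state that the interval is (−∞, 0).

(-4.1667, 0).

Test eqn y'=λy, z=hλ:
  k1=λy_n ⇒ h·k1=z·y_n;  k2=λ(1+4/5z)y_n ⇒ h·k2=z(1+4/5z)y_n
  y_{n+1}/y_n = 1 + 7/10z + 3/10z(1+4/5z) = 1 + z + 6/25z²
  R(z) = 1 + z + 6/25z².

Find x<0 with |R(x)|<1.
x=-1.57: |R|=0.0216
R=1: x+6/25x²=0 ⇒ x=−25/6=-4.1667; min R=1−1/(4·6/25)=-0.0417>−1
Confirm numerically:
  x=-4.030: |R|=0.86782 <1
  x=-2.628: |R|=0.02953 <1
  x=-2.423: |R|=0.01398 <1
  x=-2.378: |R|=0.02083 <1
  x=-4.370: |R|=1.21326 >1
  x=-4.221: |R|=1.05504 >1
Interval (-4.1667, 0).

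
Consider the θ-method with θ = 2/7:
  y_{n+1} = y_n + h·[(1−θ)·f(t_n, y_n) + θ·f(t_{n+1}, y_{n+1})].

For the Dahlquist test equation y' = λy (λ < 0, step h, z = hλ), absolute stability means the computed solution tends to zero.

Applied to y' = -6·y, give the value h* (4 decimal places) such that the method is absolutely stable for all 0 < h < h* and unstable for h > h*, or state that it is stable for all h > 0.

On y'=λy, z=hλ:
  y_{n+1} = y_n + z·[5/7·y_n + 2/7·y_{n+1}] ⇒ (1 − 2/7z)y_{n+1} = (1 + 5/7z)y_n
  Hence R(z) = (1 + 5/7z)/(1 − 2/7z).

Boundary: |R(x)|=1, x<0.
x=-0.62: |R|=0.4733
R=−1: 1+5/7x = −1+2/7x ⇒ -3/7x=2 ⇒ x=2/(-3/7)=-4.6667
Confirm numerically:
  x=-4.591: |R|=0.98597 <1
  x=-3.671: |R|=0.79173 <1
  x=-3.493: |R|=0.74825 <1
  x=-2.298: |R|=0.38720 <1
  x=-5.007: |R|=1.06001 >1
  x=-4.875: |R|=1.03731 >1
So |R|<1 on (-4.6667, 0).

(-4.6667,0); λ=-6 ⇒ h* = (14/3)/6 = 0.7778.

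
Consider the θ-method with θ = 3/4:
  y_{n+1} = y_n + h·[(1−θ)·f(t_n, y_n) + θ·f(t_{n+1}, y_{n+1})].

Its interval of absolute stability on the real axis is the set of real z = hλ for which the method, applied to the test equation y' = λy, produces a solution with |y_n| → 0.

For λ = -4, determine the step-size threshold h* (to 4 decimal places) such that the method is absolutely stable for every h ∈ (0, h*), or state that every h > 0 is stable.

interval (−∞, 0). Any h>0 works for λ=-4.

Test eqn y'=λy, z=hλ:
  y_{n+1} = y_n + z·[1/4·y_n + 3/4·y_{n+1}] ⇒ (1 − 3/4z)y_{n+1} = (1 + 1/4z)y_n
  R(z) = (1 + 1/4z)/(1 − 3/4z).

Boundary: |R(x)|=1, x<0.
x=-1.65: |R|=0.2626
x=-2: |R|=0.2000
x=-10: |R|=0.1765
x=-100: |R|=0.3158
θ=3/4≥1/2 ⇒ |1+1/4x|<|1−3/4x| ∀x<0 ⇒ unbounded interval.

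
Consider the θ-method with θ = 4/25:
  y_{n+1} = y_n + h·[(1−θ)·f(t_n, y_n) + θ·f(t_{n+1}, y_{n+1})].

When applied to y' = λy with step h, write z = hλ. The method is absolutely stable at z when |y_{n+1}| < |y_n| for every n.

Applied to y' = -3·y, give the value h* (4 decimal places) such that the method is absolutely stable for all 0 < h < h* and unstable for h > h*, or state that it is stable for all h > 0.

(-2.9412,0); λ=-3 ⇒ h* = (50/17)/3 = 0.9804.

Test eqn y'=λy, z=hλ:
  y_{n+1} = y_n + z·[21/25·y_n + 4/25·y_{n+1}] ⇒ (1 − 4/25z)y_{n+1} = (1 + 21/25z)y_n
  so R(z) = (1 + 21/25z)/(1 − 4/25z).

Find x<0 with |R(x)|<1.
x=-0.39: |R|=0.6329
R=−1: 1+21/25x = −1+4/25x ⇒ -17/25x=2 ⇒ x=2/(-17/25)=-2.9412
Confirm numerically:
  x=-2.660: |R|=0.86588 <1
  x=-2.004: |R|=0.51745 <1
  x=-1.934: |R|=0.47697 <1
  x=-1.418: |R|=0.15578 <1
  x=-3.301: |R|=1.16011 >1
  x=-3.283: |R|=1.15239 >1
Stable set (-2.9412, 0).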